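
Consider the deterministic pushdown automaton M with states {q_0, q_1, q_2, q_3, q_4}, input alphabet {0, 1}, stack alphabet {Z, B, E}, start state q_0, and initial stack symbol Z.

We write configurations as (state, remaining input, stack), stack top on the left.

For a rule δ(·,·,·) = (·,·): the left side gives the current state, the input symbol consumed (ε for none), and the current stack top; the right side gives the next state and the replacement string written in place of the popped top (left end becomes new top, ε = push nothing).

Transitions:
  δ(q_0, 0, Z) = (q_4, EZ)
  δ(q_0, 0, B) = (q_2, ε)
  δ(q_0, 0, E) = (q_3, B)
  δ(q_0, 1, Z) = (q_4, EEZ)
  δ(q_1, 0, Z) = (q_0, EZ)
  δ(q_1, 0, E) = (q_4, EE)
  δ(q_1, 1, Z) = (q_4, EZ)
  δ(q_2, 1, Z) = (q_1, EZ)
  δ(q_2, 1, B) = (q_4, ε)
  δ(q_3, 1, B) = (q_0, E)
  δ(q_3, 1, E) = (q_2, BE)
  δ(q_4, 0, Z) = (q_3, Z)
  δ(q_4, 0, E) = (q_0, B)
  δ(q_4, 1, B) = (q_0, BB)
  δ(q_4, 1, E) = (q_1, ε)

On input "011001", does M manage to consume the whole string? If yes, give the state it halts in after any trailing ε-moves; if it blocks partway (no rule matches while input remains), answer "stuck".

q_1

(q_0, 011001, Z)
  read 0, top Z: go to q_4, push EZ → (q_4, 11001, EZ)
  read 1, top E: go to q_1, push ε → (q_1, 1001, Z)
  read 1, top Z: go to q_4, push EZ → (q_4, 001, EZ)
  read 0, top E: go to q_0, push B → (q_0, 01, BZ)
  read 0, top B: go to q_2, push ε → (q_2, 1, Z)
  read 1, top Z: go to q_1, push EZ → (q_1, ε, EZ)
All input consumed; M is in state q_1.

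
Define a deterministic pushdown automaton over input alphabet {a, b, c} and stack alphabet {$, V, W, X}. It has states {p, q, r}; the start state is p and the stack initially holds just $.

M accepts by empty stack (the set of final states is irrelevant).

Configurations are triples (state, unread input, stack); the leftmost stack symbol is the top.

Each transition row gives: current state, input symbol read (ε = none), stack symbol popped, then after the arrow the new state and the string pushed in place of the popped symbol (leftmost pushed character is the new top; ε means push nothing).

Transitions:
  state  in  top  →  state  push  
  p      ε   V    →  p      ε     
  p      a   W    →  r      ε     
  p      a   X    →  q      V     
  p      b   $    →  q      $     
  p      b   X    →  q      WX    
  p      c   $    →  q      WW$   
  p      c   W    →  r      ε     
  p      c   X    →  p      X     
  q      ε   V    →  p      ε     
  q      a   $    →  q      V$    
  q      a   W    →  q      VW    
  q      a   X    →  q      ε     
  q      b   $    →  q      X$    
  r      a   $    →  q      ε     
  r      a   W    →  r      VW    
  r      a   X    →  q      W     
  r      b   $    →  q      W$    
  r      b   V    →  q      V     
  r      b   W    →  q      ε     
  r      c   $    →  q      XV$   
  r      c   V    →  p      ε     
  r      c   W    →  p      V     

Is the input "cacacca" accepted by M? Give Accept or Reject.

Accept

(p, cacacca, $) ⊢ (q, acacca, WW$) ⊢ (q, cacca, VWW$) ⊢ (p, cacca, WW$) ⊢ (r, acca, W$) ⊢ (r, cca, VW$) ⊢ (p, ca, W$) ⊢ (r, a, $) ⊢ (q, ε, ε)
All input consumed and the stack is empty.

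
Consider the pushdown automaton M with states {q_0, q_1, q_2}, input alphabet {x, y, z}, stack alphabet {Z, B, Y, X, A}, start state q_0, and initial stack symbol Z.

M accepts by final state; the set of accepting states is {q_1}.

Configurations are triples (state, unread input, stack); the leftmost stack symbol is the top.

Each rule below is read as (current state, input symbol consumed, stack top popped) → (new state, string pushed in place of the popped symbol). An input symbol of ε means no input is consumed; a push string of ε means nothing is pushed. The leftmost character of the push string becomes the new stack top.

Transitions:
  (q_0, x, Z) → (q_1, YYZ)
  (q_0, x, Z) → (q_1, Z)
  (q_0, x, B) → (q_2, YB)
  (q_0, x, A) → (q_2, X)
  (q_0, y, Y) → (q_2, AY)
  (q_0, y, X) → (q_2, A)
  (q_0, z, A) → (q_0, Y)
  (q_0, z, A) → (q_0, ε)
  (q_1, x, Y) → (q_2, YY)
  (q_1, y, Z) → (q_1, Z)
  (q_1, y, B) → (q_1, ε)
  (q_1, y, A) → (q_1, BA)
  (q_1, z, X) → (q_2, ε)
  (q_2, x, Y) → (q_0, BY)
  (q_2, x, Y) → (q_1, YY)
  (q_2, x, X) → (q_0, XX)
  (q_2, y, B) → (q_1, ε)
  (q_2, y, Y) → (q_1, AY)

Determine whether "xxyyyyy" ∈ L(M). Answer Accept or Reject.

Accept

One accepting computation: (q_0, xxyyyyy, Z) ⊢ (q_1, xyyyyy, YYZ) ⊢ (q_2, yyyyy, YYYZ) ⊢ (q_1, yyyy, AYYYZ) ⊢ (q_1, yyy, BAYYYZ) ⊢ (q_1, yy, AYYYZ) ⊢ (q_1, y, BAYYYZ) ⊢ (q_1, ε, AYYYZ)
All input consumed and state q_1 ∈ F.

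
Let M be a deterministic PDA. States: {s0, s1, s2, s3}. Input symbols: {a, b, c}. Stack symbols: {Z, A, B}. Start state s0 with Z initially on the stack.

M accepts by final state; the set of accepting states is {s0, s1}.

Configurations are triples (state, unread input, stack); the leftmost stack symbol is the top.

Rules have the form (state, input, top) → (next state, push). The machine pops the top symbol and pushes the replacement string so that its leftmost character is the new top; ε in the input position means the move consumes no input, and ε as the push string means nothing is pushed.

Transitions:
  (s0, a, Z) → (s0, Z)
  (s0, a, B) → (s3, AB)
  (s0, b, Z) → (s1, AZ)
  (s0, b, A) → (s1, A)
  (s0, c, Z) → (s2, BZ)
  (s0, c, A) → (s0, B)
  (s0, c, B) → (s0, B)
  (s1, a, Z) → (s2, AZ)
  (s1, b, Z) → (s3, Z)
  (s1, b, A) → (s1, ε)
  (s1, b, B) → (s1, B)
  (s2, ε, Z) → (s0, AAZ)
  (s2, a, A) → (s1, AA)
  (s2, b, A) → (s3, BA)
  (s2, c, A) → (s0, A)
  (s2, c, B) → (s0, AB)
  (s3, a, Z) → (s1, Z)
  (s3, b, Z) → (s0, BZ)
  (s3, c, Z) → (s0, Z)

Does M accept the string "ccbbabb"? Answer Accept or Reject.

Reject

(s0, ccbbabb, Z)
  read c, top Z: go to s2, push BZ → (s2, cbbabb, BZ)
  read c, top B: go to s0, push AB → (s0, bbabb, ABZ)
  read b, top A: go to s1, push A → (s1, babb, ABZ)
  read b, top A: go to s1, push ε → (s1, abb, BZ)
No transition applies at (s1, abb, BZ); input not fully consumed.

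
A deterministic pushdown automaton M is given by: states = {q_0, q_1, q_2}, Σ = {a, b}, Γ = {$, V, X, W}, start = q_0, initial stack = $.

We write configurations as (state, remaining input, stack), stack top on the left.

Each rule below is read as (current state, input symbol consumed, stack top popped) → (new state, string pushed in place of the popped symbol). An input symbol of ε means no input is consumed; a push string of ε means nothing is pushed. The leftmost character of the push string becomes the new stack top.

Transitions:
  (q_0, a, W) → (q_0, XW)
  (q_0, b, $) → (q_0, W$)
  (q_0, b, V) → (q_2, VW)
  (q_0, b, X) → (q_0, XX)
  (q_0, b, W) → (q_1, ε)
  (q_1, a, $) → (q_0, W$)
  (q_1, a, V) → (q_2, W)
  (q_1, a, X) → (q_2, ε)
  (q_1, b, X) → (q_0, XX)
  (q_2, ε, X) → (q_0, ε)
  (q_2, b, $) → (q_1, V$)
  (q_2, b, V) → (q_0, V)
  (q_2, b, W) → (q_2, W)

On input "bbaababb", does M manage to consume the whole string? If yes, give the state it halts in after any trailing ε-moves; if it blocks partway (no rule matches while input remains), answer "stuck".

(q_0, bbaababb, $) ⊢ (q_0, baababb, W$) ⊢ (q_1, aababb, $) ⊢ (q_0, ababb, W$) ⊢ (q_0, babb, XW$) ⊢ (q_0, abb, XXW$)
No transition for (q_0, a, top X); M blocks with input abb remaining.

stuck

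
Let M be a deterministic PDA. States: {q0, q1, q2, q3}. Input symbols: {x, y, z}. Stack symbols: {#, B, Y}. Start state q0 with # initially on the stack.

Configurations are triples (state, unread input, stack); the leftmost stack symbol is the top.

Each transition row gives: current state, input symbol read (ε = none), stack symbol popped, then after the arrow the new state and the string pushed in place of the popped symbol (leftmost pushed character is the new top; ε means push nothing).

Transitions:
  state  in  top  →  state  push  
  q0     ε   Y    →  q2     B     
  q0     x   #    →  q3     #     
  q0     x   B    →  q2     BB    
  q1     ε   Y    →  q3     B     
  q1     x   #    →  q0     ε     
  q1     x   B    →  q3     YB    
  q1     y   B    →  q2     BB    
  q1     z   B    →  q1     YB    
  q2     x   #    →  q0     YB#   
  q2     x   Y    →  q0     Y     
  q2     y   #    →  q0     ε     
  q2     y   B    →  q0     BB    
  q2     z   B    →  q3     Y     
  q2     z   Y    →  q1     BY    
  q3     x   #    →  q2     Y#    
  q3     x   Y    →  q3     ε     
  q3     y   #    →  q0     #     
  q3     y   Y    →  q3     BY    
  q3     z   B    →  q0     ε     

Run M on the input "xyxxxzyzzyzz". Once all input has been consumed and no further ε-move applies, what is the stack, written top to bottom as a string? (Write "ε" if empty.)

(q0, xyxxxzyzzyzz, #) ⊢ (q3, yxxxzyzzyzz, #) ⊢ (q0, xxxzyzzyzz, #) ⊢ (q3, xxzyzzyzz, #) ⊢ (q2, xzyzzyzz, Y#) ⊢ (q0, zyzzyzz, Y#) ⊢ (q2, zyzzyzz, B#) ⊢ (q3, yzzyzz, Y#) ⊢ (q3, zzyzz, BY#) ⊢ (q0, zyzz, Y#) ⊢ (q2, zyzz, B#) ⊢ (q3, yzz, Y#) ⊢ (q3, zz, BY#) ⊢ (q0, z, Y#) ⊢ (q2, z, B#) ⊢ (q3, ε, Y#)
All input consumed in state q3 with stack Y#.

Y#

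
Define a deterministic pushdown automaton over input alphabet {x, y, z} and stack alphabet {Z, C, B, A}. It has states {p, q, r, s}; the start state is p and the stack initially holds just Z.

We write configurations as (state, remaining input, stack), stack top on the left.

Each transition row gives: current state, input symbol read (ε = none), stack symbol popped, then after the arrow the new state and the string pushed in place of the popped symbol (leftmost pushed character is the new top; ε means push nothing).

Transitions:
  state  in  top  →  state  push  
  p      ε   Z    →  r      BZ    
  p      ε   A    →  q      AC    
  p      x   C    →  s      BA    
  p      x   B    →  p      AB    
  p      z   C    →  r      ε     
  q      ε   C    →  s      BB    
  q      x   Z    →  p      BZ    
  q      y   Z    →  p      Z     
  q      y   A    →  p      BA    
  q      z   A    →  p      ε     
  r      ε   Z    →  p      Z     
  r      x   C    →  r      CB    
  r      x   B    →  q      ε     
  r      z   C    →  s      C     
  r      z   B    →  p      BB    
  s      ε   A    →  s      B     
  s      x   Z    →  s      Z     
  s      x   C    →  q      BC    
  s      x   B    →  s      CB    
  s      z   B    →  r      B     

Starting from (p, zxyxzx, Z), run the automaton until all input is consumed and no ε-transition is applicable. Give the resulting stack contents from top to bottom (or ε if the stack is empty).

BABACBBZ

(p, zxyxzx, Z)
  ε-move, top Z: go to r, push BZ → (r, zxyxzx, BZ)
  read z, top B: go to p, push BB → (p, xyxzx, BBZ)
  read x, top B: go to p, push AB → (p, yxzx, ABBZ)
  ε-move, top A: go to q, push AC → (q, yxzx, ACBBZ)
  read y, top A: go to p, push BA → (p, xzx, BACBBZ)
  read x, top B: go to p, push AB → (p, zx, ABACBBZ)
  ε-move, top A: go to q, push AC → (q, zx, ACBACBBZ)
  read z, top A: go to p, push ε → (p, x, CBACBBZ)
  read x, top C: go to s, push BA → (s, ε, BABACBBZ)
All input consumed in state s with stack BABACBBZ.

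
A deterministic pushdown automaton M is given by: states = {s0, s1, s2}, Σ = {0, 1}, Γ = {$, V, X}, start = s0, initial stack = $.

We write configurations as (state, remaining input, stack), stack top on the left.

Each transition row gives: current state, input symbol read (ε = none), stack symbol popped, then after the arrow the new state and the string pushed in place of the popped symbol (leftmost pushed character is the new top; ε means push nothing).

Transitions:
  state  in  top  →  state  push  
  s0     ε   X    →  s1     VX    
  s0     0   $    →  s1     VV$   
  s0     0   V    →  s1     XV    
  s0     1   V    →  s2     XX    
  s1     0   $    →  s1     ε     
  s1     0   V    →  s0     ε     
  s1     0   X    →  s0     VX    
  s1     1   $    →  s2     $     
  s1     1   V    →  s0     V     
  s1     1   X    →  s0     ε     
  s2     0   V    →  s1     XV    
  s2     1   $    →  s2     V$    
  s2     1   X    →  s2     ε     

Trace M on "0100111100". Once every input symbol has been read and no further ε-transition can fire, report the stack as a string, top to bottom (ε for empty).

VXVV$

(s0, 0100111100, $) ⊢ (s1, 100111100, VV$) ⊢ (s0, 00111100, VV$) ⊢ (s1, 0111100, XVV$) ⊢ (s0, 111100, VXVV$) ⊢ (s2, 11100, XXXVV$) ⊢ (s2, 1100, XXVV$) ⊢ (s2, 100, XVV$) ⊢ (s2, 00, VV$) ⊢ (s1, 0, XVV$) ⊢ (s0, ε, VXVV$)
All input consumed in state s0 with stack VXVV$.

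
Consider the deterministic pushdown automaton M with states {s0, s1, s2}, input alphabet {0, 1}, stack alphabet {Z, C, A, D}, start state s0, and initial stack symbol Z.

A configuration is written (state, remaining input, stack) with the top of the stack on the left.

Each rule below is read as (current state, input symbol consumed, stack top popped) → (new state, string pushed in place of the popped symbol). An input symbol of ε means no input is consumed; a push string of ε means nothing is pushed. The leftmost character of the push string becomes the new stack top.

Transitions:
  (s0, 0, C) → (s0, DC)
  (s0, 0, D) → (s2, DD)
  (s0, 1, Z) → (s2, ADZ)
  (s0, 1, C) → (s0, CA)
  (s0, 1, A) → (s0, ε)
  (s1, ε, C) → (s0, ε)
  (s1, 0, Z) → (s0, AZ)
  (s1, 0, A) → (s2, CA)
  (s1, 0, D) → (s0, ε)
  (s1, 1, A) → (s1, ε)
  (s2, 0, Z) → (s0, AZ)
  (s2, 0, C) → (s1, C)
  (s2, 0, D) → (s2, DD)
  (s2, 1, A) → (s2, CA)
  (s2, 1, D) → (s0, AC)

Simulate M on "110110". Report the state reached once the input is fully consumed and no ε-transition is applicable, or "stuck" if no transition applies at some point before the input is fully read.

stuck

(s0, 110110, Z)
  read 1, top Z: go to s2, push ADZ → (s2, 10110, ADZ)
  read 1, top A: go to s2, push CA → (s2, 0110, CADZ)
  read 0, top C: go to s1, push C → (s1, 110, CADZ)
  ε-move, top C: go to s0, push ε → (s0, 110, ADZ)
  read 1, top A: go to s0, push ε → (s0, 10, DZ)
No transition for (s0, 1, top D); M blocks with input 10 remaining.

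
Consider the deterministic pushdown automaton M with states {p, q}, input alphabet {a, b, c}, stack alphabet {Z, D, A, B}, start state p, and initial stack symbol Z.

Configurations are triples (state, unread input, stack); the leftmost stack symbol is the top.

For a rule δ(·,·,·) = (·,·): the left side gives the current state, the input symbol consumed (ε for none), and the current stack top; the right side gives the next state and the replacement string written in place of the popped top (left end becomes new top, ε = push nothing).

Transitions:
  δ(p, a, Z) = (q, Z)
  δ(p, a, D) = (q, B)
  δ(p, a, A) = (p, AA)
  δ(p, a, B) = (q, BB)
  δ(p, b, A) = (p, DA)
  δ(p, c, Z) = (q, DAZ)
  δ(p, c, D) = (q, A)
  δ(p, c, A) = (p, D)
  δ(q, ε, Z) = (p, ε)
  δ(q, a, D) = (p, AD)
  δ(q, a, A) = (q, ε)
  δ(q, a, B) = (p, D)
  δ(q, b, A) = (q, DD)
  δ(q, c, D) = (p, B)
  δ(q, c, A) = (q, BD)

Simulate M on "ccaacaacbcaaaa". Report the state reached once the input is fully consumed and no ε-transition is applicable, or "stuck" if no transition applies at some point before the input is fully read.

p

(p, ccaacaacbcaaaa, Z)
  read c, top Z: go to q, push DAZ → (q, caacaacbcaaaa, DAZ)
  read c, top D: go to p, push B → (p, aacaacbcaaaa, BAZ)
  read a, top B: go to q, push BB → (q, acaacbcaaaa, BBAZ)
  read a, top B: go to p, push D → (p, caacbcaaaa, DBAZ)
  read c, top D: go to q, push A → (q, aacbcaaaa, ABAZ)
  read a, top A: go to q, push ε → (q, acbcaaaa, BAZ)
  read a, top B: go to p, push D → (p, cbcaaaa, DAZ)
  read c, top D: go to q, push A → (q, bcaaaa, AAZ)
  read b, top A: go to q, push DD → (q, caaaa, DDAZ)
  read c, top D: go to p, push B → (p, aaaa, BDAZ)
  read a, top B: go to q, push BB → (q, aaa, BBDAZ)
  read a, top B: go to p, push D → (p, aa, DBDAZ)
  read a, top D: go to q, push B → (q, a, BBDAZ)
  read a, top B: go to p, push D → (p, ε, DBDAZ)
All input consumed; M is in state p.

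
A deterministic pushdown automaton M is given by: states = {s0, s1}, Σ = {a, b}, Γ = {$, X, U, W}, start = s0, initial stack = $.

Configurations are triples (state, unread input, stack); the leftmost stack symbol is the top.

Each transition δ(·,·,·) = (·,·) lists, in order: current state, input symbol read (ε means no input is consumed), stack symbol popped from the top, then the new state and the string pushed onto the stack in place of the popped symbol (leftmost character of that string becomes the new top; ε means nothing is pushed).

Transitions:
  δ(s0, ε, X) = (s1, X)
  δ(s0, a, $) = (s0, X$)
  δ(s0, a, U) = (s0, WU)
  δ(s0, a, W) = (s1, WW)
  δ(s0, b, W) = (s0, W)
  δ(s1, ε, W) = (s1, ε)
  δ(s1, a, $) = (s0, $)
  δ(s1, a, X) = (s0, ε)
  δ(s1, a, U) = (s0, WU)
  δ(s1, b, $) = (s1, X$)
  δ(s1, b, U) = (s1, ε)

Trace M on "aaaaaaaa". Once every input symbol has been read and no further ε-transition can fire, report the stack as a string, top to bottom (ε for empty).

(s0, aaaaaaaa, $)
  read a, top $: go to s0, push X$ → (s0, aaaaaaa, X$)
  ε-move, top X: go to s1, push X → (s1, aaaaaaa, X$)
  read a, top X: go to s0, push ε → (s0, aaaaaa, $)
  read a, top $: go to s0, push X$ → (s0, aaaaa, X$)
  ε-move, top X: go to s1, push X → (s1, aaaaa, X$)
  read a, top X: go to s0, push ε → (s0, aaaa, $)
  read a, top $: go to s0, push X$ → (s0, aaa, X$)
  ε-move, top X: go to s1, push X → (s1, aaa, X$)
  read a, top X: go to s0, push ε → (s0, aa, $)
  read a, top $: go to s0, push X$ → (s0, a, X$)
  ε-move, top X: go to s1, push X → (s1, a, X$)
  read a, top X: go to s0, push ε → (s0, ε, $)
All input consumed in state s0 with stack $.

$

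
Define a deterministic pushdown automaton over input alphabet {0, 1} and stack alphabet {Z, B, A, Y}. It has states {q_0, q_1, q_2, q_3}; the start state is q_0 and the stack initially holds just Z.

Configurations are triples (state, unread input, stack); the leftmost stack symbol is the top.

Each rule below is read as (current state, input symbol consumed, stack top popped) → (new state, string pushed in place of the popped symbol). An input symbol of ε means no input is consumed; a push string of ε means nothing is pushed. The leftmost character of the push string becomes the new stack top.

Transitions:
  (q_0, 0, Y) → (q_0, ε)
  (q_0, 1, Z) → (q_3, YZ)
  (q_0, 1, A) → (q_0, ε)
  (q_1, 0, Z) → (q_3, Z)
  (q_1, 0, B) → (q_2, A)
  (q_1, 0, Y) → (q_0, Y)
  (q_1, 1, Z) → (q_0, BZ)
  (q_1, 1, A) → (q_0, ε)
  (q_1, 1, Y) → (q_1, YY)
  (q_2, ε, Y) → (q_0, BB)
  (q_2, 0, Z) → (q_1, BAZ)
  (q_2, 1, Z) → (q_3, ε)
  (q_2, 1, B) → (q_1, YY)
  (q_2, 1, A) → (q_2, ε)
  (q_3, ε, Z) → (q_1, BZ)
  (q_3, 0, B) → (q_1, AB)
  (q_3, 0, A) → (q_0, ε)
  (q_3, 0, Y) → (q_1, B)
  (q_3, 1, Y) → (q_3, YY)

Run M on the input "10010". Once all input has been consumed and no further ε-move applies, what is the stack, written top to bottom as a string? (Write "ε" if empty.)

BAZ

(q_0, 10010, Z) ⊢ (q_3, 0010, YZ) ⊢ (q_1, 010, BZ) ⊢ (q_2, 10, AZ) ⊢ (q_2, 0, Z) ⊢ (q_1, ε, BAZ)
All input consumed in state q_1 with stack BAZ.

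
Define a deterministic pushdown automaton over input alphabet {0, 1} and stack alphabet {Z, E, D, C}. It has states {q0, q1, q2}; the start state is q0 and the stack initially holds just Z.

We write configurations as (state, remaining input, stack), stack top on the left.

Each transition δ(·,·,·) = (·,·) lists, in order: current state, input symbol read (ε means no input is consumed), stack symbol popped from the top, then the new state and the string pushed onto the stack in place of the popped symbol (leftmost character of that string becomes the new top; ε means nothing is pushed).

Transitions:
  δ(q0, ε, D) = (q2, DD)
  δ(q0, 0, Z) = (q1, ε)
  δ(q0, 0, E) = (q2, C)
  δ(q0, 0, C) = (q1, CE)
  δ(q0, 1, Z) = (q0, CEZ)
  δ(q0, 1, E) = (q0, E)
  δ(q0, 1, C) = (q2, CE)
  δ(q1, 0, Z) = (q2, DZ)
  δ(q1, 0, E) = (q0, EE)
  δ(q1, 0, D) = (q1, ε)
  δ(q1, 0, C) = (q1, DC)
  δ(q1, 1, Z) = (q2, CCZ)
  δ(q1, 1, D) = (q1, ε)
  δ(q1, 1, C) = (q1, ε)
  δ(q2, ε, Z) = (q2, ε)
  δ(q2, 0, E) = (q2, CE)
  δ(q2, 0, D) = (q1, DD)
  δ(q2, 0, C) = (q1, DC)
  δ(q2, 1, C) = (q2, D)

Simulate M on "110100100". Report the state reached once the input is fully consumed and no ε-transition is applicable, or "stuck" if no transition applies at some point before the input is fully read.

(q0, 110100100, Z)
  read 1, top Z: go to q0, push CEZ → (q0, 10100100, CEZ)
  read 1, top C: go to q2, push CE → (q2, 0100100, CEEZ)
  read 0, top C: go to q1, push DC → (q1, 100100, DCEEZ)
  read 1, top D: go to q1, push ε → (q1, 00100, CEEZ)
  read 0, top C: go to q1, push DC → (q1, 0100, DCEEZ)
  read 0, top D: go to q1, push ε → (q1, 100, CEEZ)
  read 1, top C: go to q1, push ε → (q1, 00, EEZ)
  read 0, top E: go to q0, push EE → (q0, 0, EEEZ)
  read 0, top E: go to q2, push C → (q2, ε, CEEZ)
All input consumed; M is in state q2.

q2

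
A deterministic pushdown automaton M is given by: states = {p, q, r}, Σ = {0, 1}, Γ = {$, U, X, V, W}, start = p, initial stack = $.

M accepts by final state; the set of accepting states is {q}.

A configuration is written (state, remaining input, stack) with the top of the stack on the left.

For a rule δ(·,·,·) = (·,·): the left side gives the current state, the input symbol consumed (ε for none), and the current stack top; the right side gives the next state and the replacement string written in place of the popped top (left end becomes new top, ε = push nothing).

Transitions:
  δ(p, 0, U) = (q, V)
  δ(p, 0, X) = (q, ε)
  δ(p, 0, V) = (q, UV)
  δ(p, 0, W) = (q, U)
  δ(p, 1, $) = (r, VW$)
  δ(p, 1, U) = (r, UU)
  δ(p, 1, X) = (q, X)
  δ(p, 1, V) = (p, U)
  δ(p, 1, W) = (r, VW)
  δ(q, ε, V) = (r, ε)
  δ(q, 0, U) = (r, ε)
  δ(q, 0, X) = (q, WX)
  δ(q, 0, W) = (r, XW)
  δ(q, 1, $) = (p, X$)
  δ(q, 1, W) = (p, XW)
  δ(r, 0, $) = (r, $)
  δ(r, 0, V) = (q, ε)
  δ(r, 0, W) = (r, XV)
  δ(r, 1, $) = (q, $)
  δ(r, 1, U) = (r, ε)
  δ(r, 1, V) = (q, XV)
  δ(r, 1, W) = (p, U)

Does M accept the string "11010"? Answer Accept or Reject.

Accept

(p, 11010, $)
  read 1, top $: go to r, push VW$ → (r, 1010, VW$)
  read 1, top V: go to q, push XV → (q, 010, XVW$)
  read 0, top X: go to q, push WX → (q, 10, WXVW$)
  read 1, top W: go to p, push XW → (p, 0, XWXVW$)
  read 0, top X: go to q, push ε → (q, ε, WXVW$)
All input consumed; state q ∈ F.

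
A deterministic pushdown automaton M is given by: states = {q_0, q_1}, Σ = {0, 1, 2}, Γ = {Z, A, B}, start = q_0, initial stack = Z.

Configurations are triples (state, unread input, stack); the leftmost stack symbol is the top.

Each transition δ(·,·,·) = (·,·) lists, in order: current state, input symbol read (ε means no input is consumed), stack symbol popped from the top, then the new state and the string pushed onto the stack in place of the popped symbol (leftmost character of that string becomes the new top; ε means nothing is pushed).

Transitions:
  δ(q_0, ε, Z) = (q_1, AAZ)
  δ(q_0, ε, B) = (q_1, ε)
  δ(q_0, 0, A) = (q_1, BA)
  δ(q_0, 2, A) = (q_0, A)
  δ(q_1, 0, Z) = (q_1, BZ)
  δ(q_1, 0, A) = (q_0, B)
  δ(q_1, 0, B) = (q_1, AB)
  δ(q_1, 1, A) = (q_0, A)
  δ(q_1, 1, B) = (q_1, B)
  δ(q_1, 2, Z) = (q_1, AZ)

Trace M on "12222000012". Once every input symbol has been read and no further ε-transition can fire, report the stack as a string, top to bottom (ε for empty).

(q_0, 12222000012, Z) ⊢ (q_1, 12222000012, AAZ) ⊢ (q_0, 2222000012, AAZ) ⊢ (q_0, 222000012, AAZ) ⊢ (q_0, 22000012, AAZ) ⊢ (q_0, 2000012, AAZ) ⊢ (q_0, 000012, AAZ) ⊢ (q_1, 00012, BAAZ) ⊢ (q_1, 0012, ABAAZ) ⊢ (q_0, 012, BBAAZ) ⊢ (q_1, 012, BAAZ) ⊢ (q_1, 12, ABAAZ) ⊢ (q_0, 2, ABAAZ) ⊢ (q_0, ε, ABAAZ)
All input consumed in state q_0 with stack ABAAZ.

ABAAZ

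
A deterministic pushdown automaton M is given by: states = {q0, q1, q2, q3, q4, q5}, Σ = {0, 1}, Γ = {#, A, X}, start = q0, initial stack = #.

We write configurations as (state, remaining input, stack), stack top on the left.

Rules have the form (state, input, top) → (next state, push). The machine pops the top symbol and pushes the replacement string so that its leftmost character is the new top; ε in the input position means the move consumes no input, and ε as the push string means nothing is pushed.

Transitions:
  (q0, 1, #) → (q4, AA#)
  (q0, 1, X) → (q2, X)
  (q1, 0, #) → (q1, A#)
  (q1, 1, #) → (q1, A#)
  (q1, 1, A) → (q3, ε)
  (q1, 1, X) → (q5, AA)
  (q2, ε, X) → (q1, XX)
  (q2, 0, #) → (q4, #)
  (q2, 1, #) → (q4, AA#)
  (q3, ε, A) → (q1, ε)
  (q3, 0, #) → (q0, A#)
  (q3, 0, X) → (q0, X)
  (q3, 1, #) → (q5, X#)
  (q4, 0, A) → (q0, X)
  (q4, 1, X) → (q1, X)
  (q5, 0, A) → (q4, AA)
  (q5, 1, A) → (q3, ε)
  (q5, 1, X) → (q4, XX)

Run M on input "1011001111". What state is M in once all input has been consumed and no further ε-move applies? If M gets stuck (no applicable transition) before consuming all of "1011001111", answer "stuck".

(q0, 1011001111, #) ⊢ (q4, 011001111, AA#) ⊢ (q0, 11001111, XA#) ⊢ (q2, 1001111, XA#) ⊢ (q1, 1001111, XXA#) ⊢ (q5, 001111, AAXA#) ⊢ (q4, 01111, AAAXA#) ⊢ (q0, 1111, XAAXA#) ⊢ (q2, 111, XAAXA#) ⊢ (q1, 111, XXAAXA#) ⊢ (q5, 11, AAXAAXA#) ⊢ (q3, 1, AXAAXA#) ⊢ (q1, 1, XAAXA#) ⊢ (q5, ε, AAAAXA#)
All input consumed; M is in state q5.

q5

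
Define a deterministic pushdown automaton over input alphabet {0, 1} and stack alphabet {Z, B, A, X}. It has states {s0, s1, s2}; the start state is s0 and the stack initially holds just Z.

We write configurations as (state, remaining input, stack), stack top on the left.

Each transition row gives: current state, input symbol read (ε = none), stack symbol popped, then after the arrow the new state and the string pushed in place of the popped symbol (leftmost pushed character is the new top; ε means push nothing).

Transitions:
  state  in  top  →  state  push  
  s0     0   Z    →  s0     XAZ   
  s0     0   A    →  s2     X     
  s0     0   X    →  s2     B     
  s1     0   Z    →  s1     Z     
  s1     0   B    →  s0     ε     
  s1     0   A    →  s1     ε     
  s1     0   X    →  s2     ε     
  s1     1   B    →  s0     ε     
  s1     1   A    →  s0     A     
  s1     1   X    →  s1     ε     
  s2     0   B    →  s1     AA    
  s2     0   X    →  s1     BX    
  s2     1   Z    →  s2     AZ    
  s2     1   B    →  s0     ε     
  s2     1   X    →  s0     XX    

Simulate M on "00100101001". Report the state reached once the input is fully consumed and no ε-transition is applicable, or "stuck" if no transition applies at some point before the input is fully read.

(s0, 00100101001, Z) ⊢ (s0, 0100101001, XAZ) ⊢ (s2, 100101001, BAZ) ⊢ (s0, 00101001, AZ) ⊢ (s2, 0101001, XZ) ⊢ (s1, 101001, BXZ) ⊢ (s0, 01001, XZ) ⊢ (s2, 1001, BZ) ⊢ (s0, 001, Z) ⊢ (s0, 01, XAZ) ⊢ (s2, 1, BAZ) ⊢ (s0, ε, AZ)
All input consumed; M is in state s0.

s0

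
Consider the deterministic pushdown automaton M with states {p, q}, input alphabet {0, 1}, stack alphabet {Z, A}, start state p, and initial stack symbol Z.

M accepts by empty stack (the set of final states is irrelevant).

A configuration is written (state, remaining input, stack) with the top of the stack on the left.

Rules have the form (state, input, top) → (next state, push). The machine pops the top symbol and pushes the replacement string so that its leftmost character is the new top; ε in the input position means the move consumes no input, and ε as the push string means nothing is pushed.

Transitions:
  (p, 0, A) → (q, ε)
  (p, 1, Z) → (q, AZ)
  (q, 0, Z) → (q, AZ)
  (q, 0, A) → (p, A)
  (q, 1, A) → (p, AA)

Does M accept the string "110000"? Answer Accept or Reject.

(p, 110000, Z) ⊢ (q, 10000, AZ) ⊢ (p, 0000, AAZ) ⊢ (q, 000, AZ) ⊢ (p, 00, AZ) ⊢ (q, 0, Z) ⊢ (q, ε, AZ)
All input consumed; stack is AZ, not empty, and no further ε-move applies.

Reject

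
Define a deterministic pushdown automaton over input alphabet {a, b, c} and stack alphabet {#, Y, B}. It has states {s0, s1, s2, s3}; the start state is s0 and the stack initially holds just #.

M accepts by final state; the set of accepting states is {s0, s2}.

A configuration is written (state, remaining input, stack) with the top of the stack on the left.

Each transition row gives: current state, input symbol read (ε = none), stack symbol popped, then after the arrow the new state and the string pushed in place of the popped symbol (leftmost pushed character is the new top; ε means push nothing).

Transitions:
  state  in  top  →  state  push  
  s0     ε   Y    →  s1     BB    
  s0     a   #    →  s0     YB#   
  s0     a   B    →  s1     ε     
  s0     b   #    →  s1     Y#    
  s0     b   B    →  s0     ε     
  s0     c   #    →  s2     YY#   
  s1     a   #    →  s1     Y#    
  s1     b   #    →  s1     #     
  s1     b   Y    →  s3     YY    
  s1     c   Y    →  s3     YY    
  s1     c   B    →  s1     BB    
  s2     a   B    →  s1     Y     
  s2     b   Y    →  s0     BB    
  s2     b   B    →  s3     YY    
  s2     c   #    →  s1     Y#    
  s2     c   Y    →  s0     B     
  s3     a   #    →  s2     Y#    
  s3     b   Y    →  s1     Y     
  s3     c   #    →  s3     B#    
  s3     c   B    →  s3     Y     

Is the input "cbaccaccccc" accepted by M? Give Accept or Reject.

(s0, cbaccaccccc, #)
  read c, top #: go to s2, push YY# → (s2, baccaccccc, YY#)
  read b, top Y: go to s0, push BB → (s0, accaccccc, BBY#)
  read a, top B: go to s1, push ε → (s1, ccaccccc, BY#)
  read c, top B: go to s1, push BB → (s1, caccccc, BBY#)
  read c, top B: go to s1, push BB → (s1, accccc, BBBY#)
No transition applies at (s1, accccc, BBBY#); input not fully consumed.

Reject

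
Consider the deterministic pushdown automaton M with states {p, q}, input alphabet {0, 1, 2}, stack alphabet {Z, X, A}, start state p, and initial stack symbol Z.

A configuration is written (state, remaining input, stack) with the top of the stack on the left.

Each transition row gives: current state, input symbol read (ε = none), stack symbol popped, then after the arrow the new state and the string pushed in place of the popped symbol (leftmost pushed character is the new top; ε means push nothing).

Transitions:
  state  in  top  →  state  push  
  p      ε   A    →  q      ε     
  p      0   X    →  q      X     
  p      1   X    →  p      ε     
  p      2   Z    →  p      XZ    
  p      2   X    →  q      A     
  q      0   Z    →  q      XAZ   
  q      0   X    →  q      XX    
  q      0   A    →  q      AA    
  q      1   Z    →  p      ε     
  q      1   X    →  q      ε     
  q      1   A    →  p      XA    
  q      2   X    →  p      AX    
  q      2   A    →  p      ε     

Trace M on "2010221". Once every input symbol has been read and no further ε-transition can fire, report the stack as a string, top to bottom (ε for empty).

AZ

(p, 2010221, Z) ⊢ (p, 010221, XZ) ⊢ (q, 10221, XZ) ⊢ (q, 0221, Z) ⊢ (q, 221, XAZ) ⊢ (p, 21, AXAZ) ⊢ (q, 21, XAZ) ⊢ (p, 1, AXAZ) ⊢ (q, 1, XAZ) ⊢ (q, ε, AZ)
All input consumed in state q with stack AZ.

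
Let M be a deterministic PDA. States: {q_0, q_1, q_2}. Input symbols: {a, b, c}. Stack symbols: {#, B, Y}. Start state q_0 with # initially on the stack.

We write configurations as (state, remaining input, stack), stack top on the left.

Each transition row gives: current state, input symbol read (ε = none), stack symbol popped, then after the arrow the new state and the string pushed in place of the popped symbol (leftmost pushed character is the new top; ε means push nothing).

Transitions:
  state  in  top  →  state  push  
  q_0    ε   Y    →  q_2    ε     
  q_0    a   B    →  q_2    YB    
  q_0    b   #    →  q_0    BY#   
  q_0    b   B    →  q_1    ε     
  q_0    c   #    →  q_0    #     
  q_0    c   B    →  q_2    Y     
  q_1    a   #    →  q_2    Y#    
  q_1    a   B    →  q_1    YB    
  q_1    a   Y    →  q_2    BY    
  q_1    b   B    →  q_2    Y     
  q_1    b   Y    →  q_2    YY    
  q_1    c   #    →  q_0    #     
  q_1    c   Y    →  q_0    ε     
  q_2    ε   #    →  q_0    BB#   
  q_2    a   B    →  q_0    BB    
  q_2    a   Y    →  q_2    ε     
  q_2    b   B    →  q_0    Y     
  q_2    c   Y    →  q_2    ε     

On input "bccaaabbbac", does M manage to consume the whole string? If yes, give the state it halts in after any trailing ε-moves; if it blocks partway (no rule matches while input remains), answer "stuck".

q_0

(q_0, bccaaabbbac, #) ⊢ (q_0, ccaaabbbac, BY#) ⊢ (q_2, caaabbbac, YY#) ⊢ (q_2, aaabbbac, Y#) ⊢ (q_2, aabbbac, #) ⊢ (q_0, aabbbac, BB#) ⊢ (q_2, abbbac, YBB#) ⊢ (q_2, bbbac, BB#) ⊢ (q_0, bbac, YB#) ⊢ (q_2, bbac, B#) ⊢ (q_0, bac, Y#) ⊢ (q_2, bac, #) ⊢ (q_0, bac, BB#) ⊢ (q_1, ac, B#) ⊢ (q_1, c, YB#) ⊢ (q_0, ε, B#)
All input consumed; M is in state q_0.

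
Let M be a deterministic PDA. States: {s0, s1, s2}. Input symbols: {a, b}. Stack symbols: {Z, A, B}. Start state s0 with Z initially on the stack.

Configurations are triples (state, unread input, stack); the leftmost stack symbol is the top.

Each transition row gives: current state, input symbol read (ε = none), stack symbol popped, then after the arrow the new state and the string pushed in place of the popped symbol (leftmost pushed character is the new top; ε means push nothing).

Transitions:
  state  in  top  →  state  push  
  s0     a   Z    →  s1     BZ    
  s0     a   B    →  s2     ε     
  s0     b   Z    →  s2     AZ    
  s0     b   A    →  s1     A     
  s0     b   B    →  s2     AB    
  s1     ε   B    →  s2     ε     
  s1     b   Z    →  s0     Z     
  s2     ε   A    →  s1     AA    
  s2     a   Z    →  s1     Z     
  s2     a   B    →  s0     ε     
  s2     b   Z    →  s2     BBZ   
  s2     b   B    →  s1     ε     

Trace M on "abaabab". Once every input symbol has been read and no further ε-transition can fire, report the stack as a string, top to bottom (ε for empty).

(s0, abaabab, Z)
  read a, top Z: go to s1, push BZ → (s1, baabab, BZ)
  ε-move, top B: go to s2, push ε → (s2, baabab, Z)
  read b, top Z: go to s2, push BBZ → (s2, aabab, BBZ)
  read a, top B: go to s0, push ε → (s0, abab, BZ)
  read a, top B: go to s2, push ε → (s2, bab, Z)
  read b, top Z: go to s2, push BBZ → (s2, ab, BBZ)
  read a, top B: go to s0, push ε → (s0, b, BZ)
  read b, top B: go to s2, push AB → (s2, ε, ABZ)
  ε-move, top A: go to s1, push AA → (s1, ε, AABZ)
All input consumed in state s1 with stack AABZ.

AABZ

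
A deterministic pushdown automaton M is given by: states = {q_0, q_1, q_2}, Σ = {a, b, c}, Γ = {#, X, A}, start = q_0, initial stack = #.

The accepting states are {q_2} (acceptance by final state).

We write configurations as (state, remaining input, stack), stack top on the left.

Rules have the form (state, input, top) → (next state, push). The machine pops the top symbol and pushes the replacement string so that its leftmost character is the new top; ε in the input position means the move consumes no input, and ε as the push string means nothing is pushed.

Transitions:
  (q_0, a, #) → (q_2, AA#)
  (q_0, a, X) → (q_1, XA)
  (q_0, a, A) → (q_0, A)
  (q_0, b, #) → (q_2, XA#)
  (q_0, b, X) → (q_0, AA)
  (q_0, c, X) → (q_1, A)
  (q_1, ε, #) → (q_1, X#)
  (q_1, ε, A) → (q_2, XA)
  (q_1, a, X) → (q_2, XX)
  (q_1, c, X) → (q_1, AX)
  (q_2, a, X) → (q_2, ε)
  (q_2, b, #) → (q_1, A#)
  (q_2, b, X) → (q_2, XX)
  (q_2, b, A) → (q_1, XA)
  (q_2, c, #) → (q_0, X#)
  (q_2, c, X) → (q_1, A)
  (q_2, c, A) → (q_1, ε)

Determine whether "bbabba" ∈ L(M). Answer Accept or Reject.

(q_0, bbabba, #)
  read b, top #: go to q_2, push XA# → (q_2, babba, XA#)
  read b, top X: go to q_2, push XX → (q_2, abba, XXA#)
  read a, top X: go to q_2, push ε → (q_2, bba, XA#)
  read b, top X: go to q_2, push XX → (q_2, ba, XXA#)
  read b, top X: go to q_2, push XX → (q_2, a, XXXA#)
  read a, top X: go to q_2, push ε → (q_2, ε, XXA#)
All input consumed; state q_2 ∈ F.

Accept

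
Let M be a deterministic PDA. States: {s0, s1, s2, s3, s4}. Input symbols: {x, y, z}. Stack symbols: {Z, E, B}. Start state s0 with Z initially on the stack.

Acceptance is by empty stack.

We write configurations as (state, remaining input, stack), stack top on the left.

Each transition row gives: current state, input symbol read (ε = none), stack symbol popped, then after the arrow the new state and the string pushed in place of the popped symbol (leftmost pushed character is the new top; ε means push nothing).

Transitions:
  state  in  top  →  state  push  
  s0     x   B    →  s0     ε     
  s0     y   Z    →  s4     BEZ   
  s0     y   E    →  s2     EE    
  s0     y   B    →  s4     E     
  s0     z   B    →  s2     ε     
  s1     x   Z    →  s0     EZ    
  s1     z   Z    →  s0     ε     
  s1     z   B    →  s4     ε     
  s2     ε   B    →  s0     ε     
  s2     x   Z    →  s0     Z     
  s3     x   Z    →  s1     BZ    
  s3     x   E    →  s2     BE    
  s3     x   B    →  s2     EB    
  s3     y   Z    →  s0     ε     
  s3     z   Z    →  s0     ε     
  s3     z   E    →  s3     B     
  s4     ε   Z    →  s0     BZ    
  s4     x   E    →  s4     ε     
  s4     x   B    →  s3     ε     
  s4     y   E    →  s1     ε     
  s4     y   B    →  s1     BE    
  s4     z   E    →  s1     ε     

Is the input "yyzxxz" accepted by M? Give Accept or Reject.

Reject

(s0, yyzxxz, Z)
  read y, top Z: go to s4, push BEZ → (s4, yzxxz, BEZ)
  read y, top B: go to s1, push BE → (s1, zxxz, BEEZ)
  read z, top B: go to s4, push ε → (s4, xxz, EEZ)
  read x, top E: go to s4, push ε → (s4, xz, EZ)
  read x, top E: go to s4, push ε → (s4, z, Z)
  ε-move, top Z: go to s0, push BZ → (s0, z, BZ)
  read z, top B: go to s2, push ε → (s2, ε, Z)
All input consumed; stack is Z, not empty, and no further ε-move applies.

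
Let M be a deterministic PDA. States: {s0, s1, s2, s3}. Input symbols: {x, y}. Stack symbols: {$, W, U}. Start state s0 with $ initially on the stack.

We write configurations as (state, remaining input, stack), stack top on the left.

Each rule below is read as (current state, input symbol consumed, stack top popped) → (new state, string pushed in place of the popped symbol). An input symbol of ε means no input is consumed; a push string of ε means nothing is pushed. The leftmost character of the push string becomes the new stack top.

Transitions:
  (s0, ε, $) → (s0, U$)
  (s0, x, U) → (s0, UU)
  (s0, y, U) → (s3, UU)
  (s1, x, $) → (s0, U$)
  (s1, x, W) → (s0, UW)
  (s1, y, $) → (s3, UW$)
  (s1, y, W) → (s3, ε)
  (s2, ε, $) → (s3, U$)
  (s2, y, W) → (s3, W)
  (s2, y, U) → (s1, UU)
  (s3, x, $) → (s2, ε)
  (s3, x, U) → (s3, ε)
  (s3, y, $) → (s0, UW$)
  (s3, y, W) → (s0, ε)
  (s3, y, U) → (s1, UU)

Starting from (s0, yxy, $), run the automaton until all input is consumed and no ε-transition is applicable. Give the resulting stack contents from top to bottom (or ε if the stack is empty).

(s0, yxy, $) ⊢ (s0, yxy, U$) ⊢ (s3, xy, UU$) ⊢ (s3, y, U$) ⊢ (s1, ε, UU$)
All input consumed in state s1 with stack UU$.

UU$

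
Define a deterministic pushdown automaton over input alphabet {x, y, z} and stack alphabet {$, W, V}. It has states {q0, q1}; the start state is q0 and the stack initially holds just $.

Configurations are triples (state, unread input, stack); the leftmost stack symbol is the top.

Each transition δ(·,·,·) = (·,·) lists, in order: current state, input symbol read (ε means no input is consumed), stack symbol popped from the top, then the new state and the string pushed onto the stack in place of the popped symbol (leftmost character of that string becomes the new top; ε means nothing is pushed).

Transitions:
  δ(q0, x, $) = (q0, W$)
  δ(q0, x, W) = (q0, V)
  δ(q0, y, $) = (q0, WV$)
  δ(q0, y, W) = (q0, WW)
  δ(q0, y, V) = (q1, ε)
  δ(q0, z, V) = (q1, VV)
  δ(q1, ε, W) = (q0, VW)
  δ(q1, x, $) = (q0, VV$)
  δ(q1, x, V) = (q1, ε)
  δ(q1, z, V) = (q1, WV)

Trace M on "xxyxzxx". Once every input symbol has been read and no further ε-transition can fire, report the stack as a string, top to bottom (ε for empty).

(q0, xxyxzxx, $) ⊢ (q0, xyxzxx, W$) ⊢ (q0, yxzxx, V$) ⊢ (q1, xzxx, $) ⊢ (q0, zxx, VV$) ⊢ (q1, xx, VVV$) ⊢ (q1, x, VV$) ⊢ (q1, ε, V$)
All input consumed in state q1 with stack V$.

V$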